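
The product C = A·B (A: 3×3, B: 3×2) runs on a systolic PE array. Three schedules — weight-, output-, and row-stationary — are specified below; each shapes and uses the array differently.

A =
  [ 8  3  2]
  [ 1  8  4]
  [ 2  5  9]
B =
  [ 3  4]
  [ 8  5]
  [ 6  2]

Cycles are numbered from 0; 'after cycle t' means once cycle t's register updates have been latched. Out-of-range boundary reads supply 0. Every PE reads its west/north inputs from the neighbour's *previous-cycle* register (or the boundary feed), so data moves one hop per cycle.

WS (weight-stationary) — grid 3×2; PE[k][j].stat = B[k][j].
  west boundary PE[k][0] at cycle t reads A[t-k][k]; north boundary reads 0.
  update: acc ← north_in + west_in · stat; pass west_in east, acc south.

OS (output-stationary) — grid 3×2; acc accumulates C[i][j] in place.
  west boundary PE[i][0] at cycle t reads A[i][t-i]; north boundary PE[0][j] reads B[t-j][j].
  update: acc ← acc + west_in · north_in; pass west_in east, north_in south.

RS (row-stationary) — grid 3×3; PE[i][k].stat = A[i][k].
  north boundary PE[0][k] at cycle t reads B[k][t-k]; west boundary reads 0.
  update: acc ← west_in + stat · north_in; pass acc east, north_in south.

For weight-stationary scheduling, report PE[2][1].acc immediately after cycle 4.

PE[2][1].acc = 52

WS on a 3×2 grid — tracing PE[2][1] and its feeders:
  0: (1,1).acc=0  regs=<0,0>
  0: (2,0).acc=0  regs=<0,0>
  0: (2,1).acc=0  regs=<0,0>
  1: (1,1).acc=0  regs=<0,0>
  1: (2,0).acc=0  regs=<0,0>
  1: (2,1).acc=0  regs=<0,0>
  2: (1,1).acc=47  regs=<3,47>
  2: (2,0).acc=60  regs=<2,60>
  2: (2,1).acc=0  regs=<0,0>
  3: (1,1).acc=44  regs=<8,44>
  3: (2,0).acc=91  regs=<4,91>
  3: (2,1).acc=51  regs=<2,51>
  4: (1,1).acc=33  regs=<5,33>
  4: (2,0).acc=100  regs=<9,100>
  4: (2,1).acc=52  regs=<4,52>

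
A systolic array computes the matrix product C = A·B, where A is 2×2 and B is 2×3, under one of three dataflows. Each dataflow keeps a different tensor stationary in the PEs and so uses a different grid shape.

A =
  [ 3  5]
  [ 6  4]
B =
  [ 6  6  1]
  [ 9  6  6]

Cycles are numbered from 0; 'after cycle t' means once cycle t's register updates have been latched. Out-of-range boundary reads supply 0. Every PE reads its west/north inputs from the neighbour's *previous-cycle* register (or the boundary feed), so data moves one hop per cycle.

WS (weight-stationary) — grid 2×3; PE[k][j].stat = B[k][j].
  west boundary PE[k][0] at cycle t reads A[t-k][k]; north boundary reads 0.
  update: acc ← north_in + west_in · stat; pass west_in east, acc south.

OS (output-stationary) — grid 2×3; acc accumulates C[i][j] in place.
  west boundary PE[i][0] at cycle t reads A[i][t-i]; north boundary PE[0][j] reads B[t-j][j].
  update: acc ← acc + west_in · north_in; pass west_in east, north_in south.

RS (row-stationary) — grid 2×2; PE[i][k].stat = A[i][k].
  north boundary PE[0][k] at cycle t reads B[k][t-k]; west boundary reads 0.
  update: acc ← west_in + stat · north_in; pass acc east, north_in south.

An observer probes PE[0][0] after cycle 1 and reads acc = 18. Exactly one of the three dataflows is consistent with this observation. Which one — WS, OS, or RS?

dataflow = RS

— WS: 2×3; PE[0][0] trace:
  @0  [0,0]  acc 18  |  →3  ↓18
  @1  [0,0]  acc 36  |  →6  ↓36
— OS: 2×3; PE[0][0] trace:
  @0  [0,0]  acc 18  |  →3  ↓6
  @1  [0,0]  acc 63  |  →5  ↓9
— RS: 2×2; PE[0][0] trace:
  @0  [0,0]  acc 18  |  →18  ↓6
  @1  [0,0]  acc 18  |  →18  ↓6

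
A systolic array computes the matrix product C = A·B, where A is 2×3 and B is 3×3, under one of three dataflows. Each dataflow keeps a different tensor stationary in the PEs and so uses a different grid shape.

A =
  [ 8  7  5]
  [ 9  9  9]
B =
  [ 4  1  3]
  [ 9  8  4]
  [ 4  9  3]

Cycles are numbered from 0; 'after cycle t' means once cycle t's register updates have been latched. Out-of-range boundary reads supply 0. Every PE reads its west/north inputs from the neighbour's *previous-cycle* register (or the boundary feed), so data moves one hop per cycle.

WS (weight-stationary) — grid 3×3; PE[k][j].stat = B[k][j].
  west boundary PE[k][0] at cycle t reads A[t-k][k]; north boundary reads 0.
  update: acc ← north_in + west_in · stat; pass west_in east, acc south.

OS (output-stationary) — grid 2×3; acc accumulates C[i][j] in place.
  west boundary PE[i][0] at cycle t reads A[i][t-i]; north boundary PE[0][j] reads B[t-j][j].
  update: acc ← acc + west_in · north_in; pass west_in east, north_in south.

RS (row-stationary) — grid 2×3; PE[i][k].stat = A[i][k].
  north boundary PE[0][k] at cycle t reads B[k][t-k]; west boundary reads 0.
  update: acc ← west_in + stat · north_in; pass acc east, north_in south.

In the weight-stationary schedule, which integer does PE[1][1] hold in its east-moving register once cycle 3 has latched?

register = 9

WS (3×3). Following PE[1][1] plus its west/north inputs:
  t=0 PE[0][1]: acc=0 h=0 v=0
  t=0 PE[1][0]: acc=0 h=0 v=0
  t=0 PE[1][1]: acc=0 h=0 v=0
  t=1 PE[0][1]: acc=8 h=8 v=8
  t=1 PE[1][0]: acc=95 h=7 v=95
  t=1 PE[1][1]: acc=0 h=0 v=0
  t=2 PE[0][1]: acc=9 h=9 v=9
  t=2 PE[1][0]: acc=117 h=9 v=117
  t=2 PE[1][1]: acc=64 h=7 v=64
  t=3 PE[0][1]: acc=0 h=0 v=0
  t=3 PE[1][0]: acc=0 h=0 v=0
  t=3 PE[1][1]: acc=81 h=9 v=81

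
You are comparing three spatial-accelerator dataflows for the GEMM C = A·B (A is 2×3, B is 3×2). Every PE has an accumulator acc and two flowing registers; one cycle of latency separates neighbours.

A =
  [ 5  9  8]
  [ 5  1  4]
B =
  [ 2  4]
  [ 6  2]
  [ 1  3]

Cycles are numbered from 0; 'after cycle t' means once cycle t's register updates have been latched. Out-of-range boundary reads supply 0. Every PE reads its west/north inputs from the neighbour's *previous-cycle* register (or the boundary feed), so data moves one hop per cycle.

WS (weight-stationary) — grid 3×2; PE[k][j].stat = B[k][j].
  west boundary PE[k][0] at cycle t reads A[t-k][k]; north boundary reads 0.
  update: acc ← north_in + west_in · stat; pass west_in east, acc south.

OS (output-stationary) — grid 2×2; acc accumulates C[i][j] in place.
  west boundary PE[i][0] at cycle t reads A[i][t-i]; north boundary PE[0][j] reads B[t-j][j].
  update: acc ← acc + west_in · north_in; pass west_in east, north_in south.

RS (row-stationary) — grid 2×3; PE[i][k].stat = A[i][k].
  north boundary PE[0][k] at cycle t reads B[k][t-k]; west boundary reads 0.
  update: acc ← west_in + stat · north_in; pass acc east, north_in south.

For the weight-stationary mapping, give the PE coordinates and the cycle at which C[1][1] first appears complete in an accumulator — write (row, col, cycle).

(row, col, cycle) = (2, 1, 4)

WS — PE[2][1] is where C[1][1] collects:
  cycle 0: PE[2][1] → acc 0, east 0, south 0
  cycle 1: PE[2][1] → acc 0, east 0, south 0
  cycle 2: PE[2][1] → acc 0, east 0, south 0
  cycle 3: PE[2][1] → acc 62, east 8, south 62
  cycle 4: PE[2][1] → acc 34, east 4, south 34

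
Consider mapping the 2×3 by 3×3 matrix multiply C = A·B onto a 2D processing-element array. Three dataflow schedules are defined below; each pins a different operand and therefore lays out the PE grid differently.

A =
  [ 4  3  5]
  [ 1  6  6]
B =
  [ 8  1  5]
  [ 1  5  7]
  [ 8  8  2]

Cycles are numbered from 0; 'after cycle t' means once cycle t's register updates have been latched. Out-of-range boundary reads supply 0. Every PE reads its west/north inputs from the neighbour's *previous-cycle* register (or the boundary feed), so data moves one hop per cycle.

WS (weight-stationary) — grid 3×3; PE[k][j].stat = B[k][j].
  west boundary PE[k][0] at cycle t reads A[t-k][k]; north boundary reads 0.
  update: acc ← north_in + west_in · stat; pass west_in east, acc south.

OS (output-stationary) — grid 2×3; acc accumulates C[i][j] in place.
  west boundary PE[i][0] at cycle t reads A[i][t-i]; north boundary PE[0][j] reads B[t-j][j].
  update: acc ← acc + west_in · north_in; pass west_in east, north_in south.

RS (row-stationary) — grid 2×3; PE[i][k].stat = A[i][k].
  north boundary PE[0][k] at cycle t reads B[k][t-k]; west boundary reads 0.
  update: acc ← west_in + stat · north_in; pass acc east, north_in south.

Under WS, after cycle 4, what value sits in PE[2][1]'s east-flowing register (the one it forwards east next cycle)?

WS on a 3×3 grid — tracing PE[2][1] and its feeders:
  cycle 0: PE[1][1] → acc 0, east 0, south 0
  cycle 0: PE[2][0] → acc 0, east 0, south 0
  cycle 0: PE[2][1] → acc 0, east 0, south 0
  cycle 1: PE[1][1] → acc 0, east 0, south 0
  cycle 1: PE[2][0] → acc 0, east 0, south 0
  cycle 1: PE[2][1] → acc 0, east 0, south 0
  cycle 2: PE[1][1] → acc 19, east 3, south 19
  cycle 2: PE[2][0] → acc 75, east 5, south 75
  cycle 2: PE[2][1] → acc 0, east 0, south 0
  cycle 3: PE[1][1] → acc 31, east 6, south 31
  cycle 3: PE[2][0] → acc 62, east 6, south 62
  cycle 3: PE[2][1] → acc 59, east 5, south 59
  cycle 4: PE[1][1] → acc 0, east 0, south 0
  cycle 4: PE[2][0] → acc 0, east 0, south 0
  cycle 4: PE[2][1] → acc 79, east 6, south 79

register = 6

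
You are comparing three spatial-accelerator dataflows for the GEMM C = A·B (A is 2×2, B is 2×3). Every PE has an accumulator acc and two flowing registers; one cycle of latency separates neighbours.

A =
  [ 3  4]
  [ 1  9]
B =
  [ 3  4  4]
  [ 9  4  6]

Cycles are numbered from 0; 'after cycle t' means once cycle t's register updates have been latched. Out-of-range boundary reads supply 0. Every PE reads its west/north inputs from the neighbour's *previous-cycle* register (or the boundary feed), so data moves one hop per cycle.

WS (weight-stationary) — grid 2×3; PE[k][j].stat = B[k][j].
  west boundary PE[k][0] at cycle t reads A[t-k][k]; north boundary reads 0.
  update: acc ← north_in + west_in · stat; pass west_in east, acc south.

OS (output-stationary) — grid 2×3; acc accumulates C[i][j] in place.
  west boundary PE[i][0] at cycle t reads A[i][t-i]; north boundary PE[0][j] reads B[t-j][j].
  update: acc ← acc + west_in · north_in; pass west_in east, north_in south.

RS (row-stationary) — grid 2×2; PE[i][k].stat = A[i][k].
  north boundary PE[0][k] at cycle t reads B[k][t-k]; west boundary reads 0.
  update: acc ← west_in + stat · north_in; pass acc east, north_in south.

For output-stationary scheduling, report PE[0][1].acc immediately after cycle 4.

PE[0][1].acc = 28

OS 2×3: PE[0][1] cycle-by-cycle (with neighbour feeds):
  cycle 0: PE[0][0] → acc 9, east 3, south 3
  cycle 0: PE[0][1] → acc 0, east 0, south 0
  cycle 1: PE[0][0] → acc 45, east 4, south 9
  cycle 1: PE[0][1] → acc 12, east 3, south 4
  cycle 2: PE[0][0] → acc 45, east 0, south 0
  cycle 2: PE[0][1] → acc 28, east 4, south 4
  cycle 3: PE[0][0] → acc 45, east 0, south 0
  cycle 3: PE[0][1] → acc 28, east 0, south 0
  cycle 4: PE[0][0] → acc 45, east 0, south 0
  cycle 4: PE[0][1] → acc 28, east 0, south 0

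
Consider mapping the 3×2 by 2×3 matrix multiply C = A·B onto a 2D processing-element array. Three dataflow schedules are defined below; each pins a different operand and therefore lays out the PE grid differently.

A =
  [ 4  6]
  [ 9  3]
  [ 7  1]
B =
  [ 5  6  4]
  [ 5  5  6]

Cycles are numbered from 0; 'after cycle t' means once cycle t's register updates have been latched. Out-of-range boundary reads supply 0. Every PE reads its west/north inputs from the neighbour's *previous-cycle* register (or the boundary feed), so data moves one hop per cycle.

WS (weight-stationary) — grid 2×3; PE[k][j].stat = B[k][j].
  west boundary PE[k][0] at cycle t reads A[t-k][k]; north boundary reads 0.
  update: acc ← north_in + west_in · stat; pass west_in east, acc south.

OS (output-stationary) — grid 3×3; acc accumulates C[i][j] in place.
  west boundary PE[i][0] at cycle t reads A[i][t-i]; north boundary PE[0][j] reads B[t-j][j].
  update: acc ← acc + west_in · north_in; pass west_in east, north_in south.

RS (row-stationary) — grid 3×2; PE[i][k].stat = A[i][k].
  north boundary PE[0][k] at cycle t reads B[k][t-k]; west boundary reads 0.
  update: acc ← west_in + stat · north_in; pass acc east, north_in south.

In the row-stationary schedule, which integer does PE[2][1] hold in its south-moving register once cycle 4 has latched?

RS (3×2). Following PE[2][1] plus its west/north inputs:
  0: (1,1).acc=0  regs=<0,0>
  0: (2,0).acc=0  regs=<0,0>
  0: (2,1).acc=0  regs=<0,0>
  1: (1,1).acc=0  regs=<0,0>
  1: (2,0).acc=0  regs=<0,0>
  1: (2,1).acc=0  regs=<0,0>
  2: (1,1).acc=60  regs=<60,5>
  2: (2,0).acc=35  regs=<35,5>
  2: (2,1).acc=0  regs=<0,0>
  3: (1,1).acc=69  regs=<69,5>
  3: (2,0).acc=42  regs=<42,6>
  3: (2,1).acc=40  regs=<40,5>
  4: (1,1).acc=54  regs=<54,6>
  4: (2,0).acc=28  regs=<28,4>
  4: (2,1).acc=47  regs=<47,5>

register = 5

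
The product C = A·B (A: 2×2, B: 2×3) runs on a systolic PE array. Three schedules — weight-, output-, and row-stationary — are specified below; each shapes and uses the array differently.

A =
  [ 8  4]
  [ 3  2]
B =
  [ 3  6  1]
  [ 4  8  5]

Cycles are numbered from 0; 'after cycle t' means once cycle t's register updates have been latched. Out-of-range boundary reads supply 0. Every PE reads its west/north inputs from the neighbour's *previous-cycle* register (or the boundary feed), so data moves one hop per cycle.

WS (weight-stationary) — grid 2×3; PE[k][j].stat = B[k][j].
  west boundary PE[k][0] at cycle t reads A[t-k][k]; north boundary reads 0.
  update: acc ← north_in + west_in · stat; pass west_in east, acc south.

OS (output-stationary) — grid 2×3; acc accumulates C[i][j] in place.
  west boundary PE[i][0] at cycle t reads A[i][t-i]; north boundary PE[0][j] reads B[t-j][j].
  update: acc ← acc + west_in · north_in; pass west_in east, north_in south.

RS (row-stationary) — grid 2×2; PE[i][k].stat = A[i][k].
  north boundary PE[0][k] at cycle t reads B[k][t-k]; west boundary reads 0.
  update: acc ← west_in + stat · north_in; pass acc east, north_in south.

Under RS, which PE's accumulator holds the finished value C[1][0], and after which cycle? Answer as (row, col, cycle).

RS — PE[1][1] is where C[1][0] collects:
  after 0 — PE[1][1] acc=0, pass-E 0, pass-S 0
  after 1 — PE[1][1] acc=0, pass-E 0, pass-S 0
  after 2 — PE[1][1] acc=17, pass-E 17, pass-S 4

(row, col, cycle) = (1, 1, 2)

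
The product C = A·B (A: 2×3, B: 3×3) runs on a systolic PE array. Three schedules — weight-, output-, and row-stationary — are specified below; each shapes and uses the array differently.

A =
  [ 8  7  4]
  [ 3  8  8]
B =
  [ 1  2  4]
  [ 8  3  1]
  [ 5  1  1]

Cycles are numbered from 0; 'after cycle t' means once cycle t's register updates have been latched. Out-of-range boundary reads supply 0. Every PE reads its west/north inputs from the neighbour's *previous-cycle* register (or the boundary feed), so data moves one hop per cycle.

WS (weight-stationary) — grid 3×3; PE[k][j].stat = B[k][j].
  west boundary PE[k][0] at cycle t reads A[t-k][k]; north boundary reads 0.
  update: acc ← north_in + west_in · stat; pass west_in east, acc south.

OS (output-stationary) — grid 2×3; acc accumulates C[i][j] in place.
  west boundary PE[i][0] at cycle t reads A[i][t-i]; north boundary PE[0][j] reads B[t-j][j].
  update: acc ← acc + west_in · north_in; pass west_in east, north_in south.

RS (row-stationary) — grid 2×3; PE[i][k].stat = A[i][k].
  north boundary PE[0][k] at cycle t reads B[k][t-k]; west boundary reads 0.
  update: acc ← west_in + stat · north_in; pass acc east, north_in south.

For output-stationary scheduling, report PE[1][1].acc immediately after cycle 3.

OS (2×3). Following PE[1][1] plus its west/north inputs:
  step 0 · PE0,1: acc=0; fwd→0 fwd↓0
  step 0 · PE1,0: acc=0; fwd→0 fwd↓0
  step 0 · PE1,1: acc=0; fwd→0 fwd↓0
  step 1 · PE0,1: acc=16; fwd→8 fwd↓2
  step 1 · PE1,0: acc=3; fwd→3 fwd↓1
  step 1 · PE1,1: acc=0; fwd→0 fwd↓0
  step 2 · PE0,1: acc=37; fwd→7 fwd↓3
  step 2 · PE1,0: acc=67; fwd→8 fwd↓8
  step 2 · PE1,1: acc=6; fwd→3 fwd↓2
  step 3 · PE0,1: acc=41; fwd→4 fwd↓1
  step 3 · PE1,0: acc=107; fwd→8 fwd↓5
  step 3 · PE1,1: acc=30; fwd→8 fwd↓3

PE[1][1].acc = 30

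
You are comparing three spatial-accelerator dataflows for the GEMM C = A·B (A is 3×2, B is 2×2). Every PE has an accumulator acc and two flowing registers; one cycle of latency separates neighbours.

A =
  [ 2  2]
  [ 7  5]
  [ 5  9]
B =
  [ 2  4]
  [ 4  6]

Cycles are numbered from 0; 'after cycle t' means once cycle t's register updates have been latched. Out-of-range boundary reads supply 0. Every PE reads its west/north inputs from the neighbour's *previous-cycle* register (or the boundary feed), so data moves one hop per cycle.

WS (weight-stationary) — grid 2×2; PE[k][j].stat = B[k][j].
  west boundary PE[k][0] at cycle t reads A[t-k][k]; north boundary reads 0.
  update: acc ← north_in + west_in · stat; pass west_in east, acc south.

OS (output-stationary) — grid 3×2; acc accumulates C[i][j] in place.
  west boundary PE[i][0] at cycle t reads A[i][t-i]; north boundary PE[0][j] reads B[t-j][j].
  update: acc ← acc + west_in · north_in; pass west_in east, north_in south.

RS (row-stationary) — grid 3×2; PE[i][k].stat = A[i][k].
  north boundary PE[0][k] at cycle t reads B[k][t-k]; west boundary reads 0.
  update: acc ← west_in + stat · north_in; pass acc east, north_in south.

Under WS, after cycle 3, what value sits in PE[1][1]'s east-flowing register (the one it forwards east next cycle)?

WS on a 2×2 grid — tracing PE[1][1] and its feeders:
  0: (0,1).acc=0  regs=<0,0>
  0: (1,0).acc=0  regs=<0,0>
  0: (1,1).acc=0  regs=<0,0>
  1: (0,1).acc=8  regs=<2,8>
  1: (1,0).acc=12  regs=<2,12>
  1: (1,1).acc=0  regs=<0,0>
  2: (0,1).acc=28  regs=<7,28>
  2: (1,0).acc=34  regs=<5,34>
  2: (1,1).acc=20  regs=<2,20>
  3: (0,1).acc=20  regs=<5,20>
  3: (1,0).acc=46  regs=<9,46>
  3: (1,1).acc=58  regs=<5,58>

register = 5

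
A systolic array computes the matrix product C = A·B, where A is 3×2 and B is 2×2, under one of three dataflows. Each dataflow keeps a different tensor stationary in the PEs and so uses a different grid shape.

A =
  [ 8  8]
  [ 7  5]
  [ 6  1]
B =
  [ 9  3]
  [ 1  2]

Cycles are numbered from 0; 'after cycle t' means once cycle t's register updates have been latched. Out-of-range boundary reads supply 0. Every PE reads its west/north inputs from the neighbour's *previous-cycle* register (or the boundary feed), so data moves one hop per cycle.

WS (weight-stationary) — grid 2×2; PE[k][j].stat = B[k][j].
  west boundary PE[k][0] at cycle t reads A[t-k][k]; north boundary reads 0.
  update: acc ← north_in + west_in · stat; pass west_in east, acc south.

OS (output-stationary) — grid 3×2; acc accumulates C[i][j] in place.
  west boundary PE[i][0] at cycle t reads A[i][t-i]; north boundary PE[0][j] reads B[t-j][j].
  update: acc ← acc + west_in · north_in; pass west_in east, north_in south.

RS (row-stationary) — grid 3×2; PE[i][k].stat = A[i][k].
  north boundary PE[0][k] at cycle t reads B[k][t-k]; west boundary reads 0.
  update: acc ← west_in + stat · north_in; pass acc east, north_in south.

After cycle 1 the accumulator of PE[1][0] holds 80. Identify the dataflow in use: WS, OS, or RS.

dataflow = WS

— WS: 2×2; PE[1][0] trace:
  cycle 0: PE[1][0] → acc 0, east 0, south 0
  cycle 1: PE[1][0] → acc 80, east 8, south 80
— OS: 3×2; PE[1][0] trace:
  cycle 0: PE[1][0] → acc 0, east 0, south 0
  cycle 1: PE[1][0] → acc 63, east 7, south 9
— RS: 3×2; PE[1][0] trace:
  cycle 0: PE[1][0] → acc 0, east 0, south 0
  cycle 1: PE[1][0] → acc 63, east 63, south 9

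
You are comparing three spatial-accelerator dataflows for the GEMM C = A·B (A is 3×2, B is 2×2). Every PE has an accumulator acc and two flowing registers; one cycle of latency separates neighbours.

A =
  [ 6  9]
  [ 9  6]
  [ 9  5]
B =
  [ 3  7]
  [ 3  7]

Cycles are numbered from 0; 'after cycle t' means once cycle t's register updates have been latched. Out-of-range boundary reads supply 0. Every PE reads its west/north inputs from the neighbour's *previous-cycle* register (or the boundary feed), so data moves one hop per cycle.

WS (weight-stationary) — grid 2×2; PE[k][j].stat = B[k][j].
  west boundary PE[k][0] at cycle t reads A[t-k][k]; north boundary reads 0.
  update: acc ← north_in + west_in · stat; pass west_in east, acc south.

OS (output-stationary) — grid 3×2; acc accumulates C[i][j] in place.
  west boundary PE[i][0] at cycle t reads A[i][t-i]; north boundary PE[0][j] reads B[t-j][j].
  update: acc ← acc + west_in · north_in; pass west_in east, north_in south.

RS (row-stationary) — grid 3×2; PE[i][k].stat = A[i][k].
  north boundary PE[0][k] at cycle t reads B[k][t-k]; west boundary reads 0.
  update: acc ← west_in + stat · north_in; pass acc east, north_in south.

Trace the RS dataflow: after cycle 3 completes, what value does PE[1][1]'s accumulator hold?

PE[1][1].acc = 105

RS 3×2: PE[1][1] cycle-by-cycle (with neighbour feeds):
  @0  [0,1]  acc 0  |  →0  ↓0
  @0  [1,0]  acc 0  |  →0  ↓0
  @0  [1,1]  acc 0  |  →0  ↓0
  @1  [0,1]  acc 45  |  →45  ↓3
  @1  [1,0]  acc 27  |  →27  ↓3
  @1  [1,1]  acc 0  |  →0  ↓0
  @2  [0,1]  acc 105  |  →105  ↓7
  @2  [1,0]  acc 63  |  →63  ↓7
  @2  [1,1]  acc 45  |  →45  ↓3
  @3  [0,1]  acc 0  |  →0  ↓0
  @3  [1,0]  acc 0  |  →0  ↓0
  @3  [1,1]  acc 105  |  →105  ↓7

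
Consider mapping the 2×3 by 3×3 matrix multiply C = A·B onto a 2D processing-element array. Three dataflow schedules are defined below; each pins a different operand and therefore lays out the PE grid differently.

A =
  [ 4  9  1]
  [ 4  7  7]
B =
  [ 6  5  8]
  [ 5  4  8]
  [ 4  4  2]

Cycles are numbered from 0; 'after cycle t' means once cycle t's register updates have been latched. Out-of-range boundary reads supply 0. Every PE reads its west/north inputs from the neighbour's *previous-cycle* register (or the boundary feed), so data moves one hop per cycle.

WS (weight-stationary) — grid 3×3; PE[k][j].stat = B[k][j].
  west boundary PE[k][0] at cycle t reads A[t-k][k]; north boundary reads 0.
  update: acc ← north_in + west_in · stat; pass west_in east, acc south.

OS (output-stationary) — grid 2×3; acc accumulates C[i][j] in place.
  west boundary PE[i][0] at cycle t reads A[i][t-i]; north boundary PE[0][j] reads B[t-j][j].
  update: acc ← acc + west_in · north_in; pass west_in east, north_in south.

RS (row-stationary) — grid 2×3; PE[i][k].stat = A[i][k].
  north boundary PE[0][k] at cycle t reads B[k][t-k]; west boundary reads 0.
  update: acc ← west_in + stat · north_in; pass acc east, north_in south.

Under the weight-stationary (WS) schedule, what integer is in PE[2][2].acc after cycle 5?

PE[2][2].acc = 102

WS (3×3). Following PE[2][2] plus its west/north inputs:
  t=0 PE[1][2]: acc=0 h=0 v=0
  t=0 PE[2][1]: acc=0 h=0 v=0
  t=0 PE[2][2]: acc=0 h=0 v=0
  t=1 PE[1][2]: acc=0 h=0 v=0
  t=1 PE[2][1]: acc=0 h=0 v=0
  t=1 PE[2][2]: acc=0 h=0 v=0
  t=2 PE[1][2]: acc=0 h=0 v=0
  t=2 PE[2][1]: acc=0 h=0 v=0
  t=2 PE[2][2]: acc=0 h=0 v=0
  t=3 PE[1][2]: acc=104 h=9 v=104
  t=3 PE[2][1]: acc=60 h=1 v=60
  t=3 PE[2][2]: acc=0 h=0 v=0
  t=4 PE[1][2]: acc=88 h=7 v=88
  t=4 PE[2][1]: acc=76 h=7 v=76
  t=4 PE[2][2]: acc=106 h=1 v=106
  t=5 PE[1][2]: acc=0 h=0 v=0
  t=5 PE[2][1]: acc=0 h=0 v=0
  t=5 PE[2][2]: acc=102 h=7 v=102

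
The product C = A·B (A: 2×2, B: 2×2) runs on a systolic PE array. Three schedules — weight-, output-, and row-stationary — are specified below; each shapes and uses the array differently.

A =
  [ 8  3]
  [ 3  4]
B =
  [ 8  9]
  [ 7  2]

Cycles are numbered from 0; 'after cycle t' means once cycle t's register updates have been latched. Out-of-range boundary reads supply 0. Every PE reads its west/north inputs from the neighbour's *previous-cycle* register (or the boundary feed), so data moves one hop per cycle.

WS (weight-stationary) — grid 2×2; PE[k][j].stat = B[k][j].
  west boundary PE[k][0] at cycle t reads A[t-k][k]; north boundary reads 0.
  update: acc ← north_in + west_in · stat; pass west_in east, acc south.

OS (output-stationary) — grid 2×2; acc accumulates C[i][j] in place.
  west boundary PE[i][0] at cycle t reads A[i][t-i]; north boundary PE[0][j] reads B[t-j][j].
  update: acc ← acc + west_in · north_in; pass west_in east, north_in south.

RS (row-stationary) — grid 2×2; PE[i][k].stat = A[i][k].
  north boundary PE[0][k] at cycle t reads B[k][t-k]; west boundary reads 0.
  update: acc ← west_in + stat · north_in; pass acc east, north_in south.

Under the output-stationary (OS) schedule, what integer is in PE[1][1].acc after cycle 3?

OS 2×2: PE[1][1] cycle-by-cycle (with neighbour feeds):
  c0 r0c1: 0 / 0 / 0
  c0 r1c0: 0 / 0 / 0
  c0 r1c1: 0 / 0 / 0
  c1 r0c1: 72 / 8 / 9
  c1 r1c0: 24 / 3 / 8
  c1 r1c1: 0 / 0 / 0
  c2 r0c1: 78 / 3 / 2
  c2 r1c0: 52 / 4 / 7
  c2 r1c1: 27 / 3 / 9
  c3 r0c1: 78 / 0 / 0
  c3 r1c0: 52 / 0 / 0
  c3 r1c1: 35 / 4 / 2

PE[1][1].acc = 35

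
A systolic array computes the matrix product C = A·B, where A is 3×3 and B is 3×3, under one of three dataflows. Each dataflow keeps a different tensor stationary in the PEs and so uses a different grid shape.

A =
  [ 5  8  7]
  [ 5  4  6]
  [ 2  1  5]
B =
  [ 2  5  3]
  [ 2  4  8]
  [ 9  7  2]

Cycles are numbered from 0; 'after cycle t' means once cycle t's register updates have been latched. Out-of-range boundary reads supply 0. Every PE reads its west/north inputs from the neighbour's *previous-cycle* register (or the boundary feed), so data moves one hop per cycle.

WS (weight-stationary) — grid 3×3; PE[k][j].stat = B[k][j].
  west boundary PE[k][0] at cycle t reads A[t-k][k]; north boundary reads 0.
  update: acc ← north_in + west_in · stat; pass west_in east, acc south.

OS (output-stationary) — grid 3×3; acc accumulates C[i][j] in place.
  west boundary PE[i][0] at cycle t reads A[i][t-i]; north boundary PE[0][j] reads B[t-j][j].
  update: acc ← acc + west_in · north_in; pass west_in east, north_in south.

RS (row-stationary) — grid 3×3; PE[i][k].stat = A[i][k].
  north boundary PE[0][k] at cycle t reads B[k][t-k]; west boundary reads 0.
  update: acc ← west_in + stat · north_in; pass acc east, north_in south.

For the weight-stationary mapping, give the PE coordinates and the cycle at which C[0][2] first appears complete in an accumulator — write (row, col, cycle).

(row, col, cycle) = (2, 2, 4)

Under WS, C[0][2] lands at PE[2][2]:
  step 0 · PE2,2: acc=0; fwd→0 fwd↓0
  step 1 · PE2,2: acc=0; fwd→0 fwd↓0
  step 2 · PE2,2: acc=0; fwd→0 fwd↓0
  step 3 · PE2,2: acc=0; fwd→0 fwd↓0
  step 4 · PE2,2: acc=93; fwd→7 fwd↓93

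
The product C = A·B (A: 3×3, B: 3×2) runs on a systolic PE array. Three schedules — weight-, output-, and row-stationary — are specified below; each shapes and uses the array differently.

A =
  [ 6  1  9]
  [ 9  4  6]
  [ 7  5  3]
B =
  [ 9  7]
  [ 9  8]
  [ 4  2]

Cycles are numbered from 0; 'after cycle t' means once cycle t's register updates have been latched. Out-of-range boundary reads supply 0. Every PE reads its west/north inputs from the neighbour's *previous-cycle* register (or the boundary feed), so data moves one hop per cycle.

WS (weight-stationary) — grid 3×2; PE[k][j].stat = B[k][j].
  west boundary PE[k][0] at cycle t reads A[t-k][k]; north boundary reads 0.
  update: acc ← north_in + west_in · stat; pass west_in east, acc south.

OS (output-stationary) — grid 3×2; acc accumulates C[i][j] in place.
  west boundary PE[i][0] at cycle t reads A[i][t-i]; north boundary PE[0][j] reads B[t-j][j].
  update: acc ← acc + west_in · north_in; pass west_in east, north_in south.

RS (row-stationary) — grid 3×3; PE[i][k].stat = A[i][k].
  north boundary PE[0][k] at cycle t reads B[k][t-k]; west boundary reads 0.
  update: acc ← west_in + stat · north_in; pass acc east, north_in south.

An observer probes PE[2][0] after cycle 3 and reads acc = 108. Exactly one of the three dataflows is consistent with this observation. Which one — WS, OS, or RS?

dataflow = OS

— WS: 3×2; PE[2][0] trace:
  [0] (2,0) acc=0 (h:0 v:0)
  [1] (2,0) acc=0 (h:0 v:0)
  [2] (2,0) acc=99 (h:9 v:99)
  [3] (2,0) acc=141 (h:6 v:141)
— OS: 3×2; PE[2][0] trace:
  [0] (2,0) acc=0 (h:0 v:0)
  [1] (2,0) acc=0 (h:0 v:0)
  [2] (2,0) acc=63 (h:7 v:9)
  [3] (2,0) acc=108 (h:5 v:9)
— RS: 3×3; PE[2][0] trace:
  [0] (2,0) acc=0 (h:0 v:0)
  [1] (2,0) acc=0 (h:0 v:0)
  [2] (2,0) acc=63 (h:63 v:9)
  [3] (2,0) acc=49 (h:49 v:7)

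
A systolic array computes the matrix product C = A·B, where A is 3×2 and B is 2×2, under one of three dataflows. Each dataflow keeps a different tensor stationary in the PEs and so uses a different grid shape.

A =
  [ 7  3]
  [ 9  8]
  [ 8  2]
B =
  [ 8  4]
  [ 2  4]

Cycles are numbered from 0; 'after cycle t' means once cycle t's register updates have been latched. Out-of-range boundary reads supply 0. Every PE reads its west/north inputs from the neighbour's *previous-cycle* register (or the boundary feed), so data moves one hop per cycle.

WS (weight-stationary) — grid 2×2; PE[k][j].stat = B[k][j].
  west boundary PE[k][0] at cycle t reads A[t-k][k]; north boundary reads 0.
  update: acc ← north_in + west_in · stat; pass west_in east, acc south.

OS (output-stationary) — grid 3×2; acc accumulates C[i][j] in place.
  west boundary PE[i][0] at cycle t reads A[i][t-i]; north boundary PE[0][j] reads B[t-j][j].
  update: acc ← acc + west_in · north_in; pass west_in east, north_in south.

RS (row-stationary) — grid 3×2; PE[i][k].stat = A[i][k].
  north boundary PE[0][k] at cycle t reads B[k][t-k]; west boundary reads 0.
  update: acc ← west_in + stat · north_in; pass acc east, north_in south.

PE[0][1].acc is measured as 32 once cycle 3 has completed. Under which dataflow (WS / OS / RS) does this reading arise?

dataflow = WS

Under WS (2×2), PE[0][1]:
  0: (0,1).acc=0  regs=<0,0>
  1: (0,1).acc=28  regs=<7,28>
  2: (0,1).acc=36  regs=<9,36>
  3: (0,1).acc=32  regs=<8,32>
Under OS (3×2), PE[0][1]:
  0: (0,1).acc=0  regs=<0,0>
  1: (0,1).acc=28  regs=<7,4>
  2: (0,1).acc=40  regs=<3,4>
  3: (0,1).acc=40  regs=<0,0>
Under RS (3×2), PE[0][1]:
  0: (0,1).acc=0  regs=<0,0>
  1: (0,1).acc=62  regs=<62,2>
  2: (0,1).acc=40  regs=<40,4>
  3: (0,1).acc=0  regs=<0,0>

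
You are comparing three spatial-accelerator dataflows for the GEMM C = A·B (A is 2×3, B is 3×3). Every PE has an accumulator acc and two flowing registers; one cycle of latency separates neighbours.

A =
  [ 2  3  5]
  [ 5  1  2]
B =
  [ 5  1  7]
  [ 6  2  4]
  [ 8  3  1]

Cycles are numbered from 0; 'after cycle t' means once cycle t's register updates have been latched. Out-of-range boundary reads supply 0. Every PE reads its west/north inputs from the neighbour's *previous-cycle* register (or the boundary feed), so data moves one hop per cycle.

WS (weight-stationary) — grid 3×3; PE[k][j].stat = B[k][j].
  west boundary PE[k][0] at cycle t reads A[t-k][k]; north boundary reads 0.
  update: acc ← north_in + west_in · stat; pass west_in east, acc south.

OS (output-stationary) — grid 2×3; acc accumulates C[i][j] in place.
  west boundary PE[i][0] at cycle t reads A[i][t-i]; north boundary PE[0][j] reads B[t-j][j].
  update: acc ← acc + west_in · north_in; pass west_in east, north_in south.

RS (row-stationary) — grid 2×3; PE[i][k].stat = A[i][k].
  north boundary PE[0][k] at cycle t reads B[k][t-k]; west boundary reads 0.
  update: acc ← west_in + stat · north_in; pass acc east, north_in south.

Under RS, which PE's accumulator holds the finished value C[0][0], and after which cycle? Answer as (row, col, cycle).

(row, col, cycle) = (0, 2, 2)

RS — PE[0][2] is where C[0][0] collects:
  [0] (0,2) acc=0 (h:0 v:0)
  [1] (0,2) acc=0 (h:0 v:0)
  [2] (0,2) acc=68 (h:68 v:8)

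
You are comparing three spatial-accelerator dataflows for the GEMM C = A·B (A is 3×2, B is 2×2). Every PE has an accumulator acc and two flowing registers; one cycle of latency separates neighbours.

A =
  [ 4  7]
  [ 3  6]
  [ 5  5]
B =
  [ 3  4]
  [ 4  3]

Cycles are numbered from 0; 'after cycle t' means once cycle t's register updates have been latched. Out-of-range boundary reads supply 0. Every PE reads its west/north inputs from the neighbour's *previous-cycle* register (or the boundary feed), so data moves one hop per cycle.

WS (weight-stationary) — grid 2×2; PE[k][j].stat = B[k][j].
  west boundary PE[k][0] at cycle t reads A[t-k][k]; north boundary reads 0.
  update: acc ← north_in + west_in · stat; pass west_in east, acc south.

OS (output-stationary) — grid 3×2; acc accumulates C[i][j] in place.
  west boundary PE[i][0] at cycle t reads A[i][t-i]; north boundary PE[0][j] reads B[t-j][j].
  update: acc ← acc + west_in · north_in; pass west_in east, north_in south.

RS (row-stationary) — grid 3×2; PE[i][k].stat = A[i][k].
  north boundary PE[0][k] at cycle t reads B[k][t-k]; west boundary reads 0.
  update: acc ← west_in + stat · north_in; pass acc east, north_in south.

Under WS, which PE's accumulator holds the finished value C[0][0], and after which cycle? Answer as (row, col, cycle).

WS: C[0][0] accumulates in PE[1][0]:
  c0 r1c0: 0 / 0 / 0
  c1 r1c0: 40 / 7 / 40

(row, col, cycle) = (1, 0, 1)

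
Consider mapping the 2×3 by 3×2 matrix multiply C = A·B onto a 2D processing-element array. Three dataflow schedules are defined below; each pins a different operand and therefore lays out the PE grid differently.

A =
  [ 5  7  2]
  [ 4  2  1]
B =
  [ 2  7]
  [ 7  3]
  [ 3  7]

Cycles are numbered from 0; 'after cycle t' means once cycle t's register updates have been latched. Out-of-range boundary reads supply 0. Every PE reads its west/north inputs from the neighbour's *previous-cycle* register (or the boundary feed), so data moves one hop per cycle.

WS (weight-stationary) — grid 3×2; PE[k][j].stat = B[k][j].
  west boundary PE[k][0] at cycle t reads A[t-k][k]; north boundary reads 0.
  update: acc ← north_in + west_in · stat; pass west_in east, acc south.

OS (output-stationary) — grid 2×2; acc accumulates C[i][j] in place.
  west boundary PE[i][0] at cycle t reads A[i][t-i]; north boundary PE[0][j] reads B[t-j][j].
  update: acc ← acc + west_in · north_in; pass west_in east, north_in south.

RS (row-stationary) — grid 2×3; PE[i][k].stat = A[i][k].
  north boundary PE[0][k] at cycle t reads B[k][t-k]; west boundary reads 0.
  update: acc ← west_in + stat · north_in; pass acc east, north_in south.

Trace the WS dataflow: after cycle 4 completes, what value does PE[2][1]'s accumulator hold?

WS (3×2). Following PE[2][1] plus its west/north inputs:
  @0  [1,1]  acc 0  |  →0  ↓0
  @0  [2,0]  acc 0  |  →0  ↓0
  @0  [2,1]  acc 0  |  →0  ↓0
  @1  [1,1]  acc 0  |  →0  ↓0
  @1  [2,0]  acc 0  |  →0  ↓0
  @1  [2,1]  acc 0  |  →0  ↓0
  @2  [1,1]  acc 56  |  →7  ↓56
  @2  [2,0]  acc 65  |  →2  ↓65
  @2  [2,1]  acc 0  |  →0  ↓0
  @3  [1,1]  acc 34  |  →2  ↓34
  @3  [2,0]  acc 25  |  →1  ↓25
  @3  [2,1]  acc 70  |  →2  ↓70
  @4  [1,1]  acc 0  |  →0  ↓0
  @4  [2,0]  acc 0  |  →0  ↓0
  @4  [2,1]  acc 41  |  →1  ↓41

PE[2][1].acc = 41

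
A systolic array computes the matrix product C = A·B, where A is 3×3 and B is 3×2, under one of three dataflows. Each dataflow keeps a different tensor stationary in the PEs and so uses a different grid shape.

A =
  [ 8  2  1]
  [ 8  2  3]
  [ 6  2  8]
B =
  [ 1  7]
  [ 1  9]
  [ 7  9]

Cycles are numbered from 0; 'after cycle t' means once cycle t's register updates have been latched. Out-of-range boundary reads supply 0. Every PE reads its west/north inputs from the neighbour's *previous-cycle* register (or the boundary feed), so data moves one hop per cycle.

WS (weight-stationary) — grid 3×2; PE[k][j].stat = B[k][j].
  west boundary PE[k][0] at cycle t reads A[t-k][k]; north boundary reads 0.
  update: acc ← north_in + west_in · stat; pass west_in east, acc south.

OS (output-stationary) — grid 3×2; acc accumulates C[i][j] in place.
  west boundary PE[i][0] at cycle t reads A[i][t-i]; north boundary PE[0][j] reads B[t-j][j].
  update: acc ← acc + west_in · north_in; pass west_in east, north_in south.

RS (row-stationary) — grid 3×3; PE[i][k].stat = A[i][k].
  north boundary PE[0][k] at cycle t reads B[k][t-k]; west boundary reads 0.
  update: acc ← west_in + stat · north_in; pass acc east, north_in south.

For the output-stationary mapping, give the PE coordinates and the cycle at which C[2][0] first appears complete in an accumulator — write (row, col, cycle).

(row, col, cycle) = (2, 0, 4)

OS — PE[2][0] is where C[2][0] collects:
  0: (2,0).acc=0  regs=<0,0>
  1: (2,0).acc=0  regs=<0,0>
  2: (2,0).acc=6  regs=<6,1>
  3: (2,0).acc=8  regs=<2,1>
  4: (2,0).acc=64  regs=<8,7>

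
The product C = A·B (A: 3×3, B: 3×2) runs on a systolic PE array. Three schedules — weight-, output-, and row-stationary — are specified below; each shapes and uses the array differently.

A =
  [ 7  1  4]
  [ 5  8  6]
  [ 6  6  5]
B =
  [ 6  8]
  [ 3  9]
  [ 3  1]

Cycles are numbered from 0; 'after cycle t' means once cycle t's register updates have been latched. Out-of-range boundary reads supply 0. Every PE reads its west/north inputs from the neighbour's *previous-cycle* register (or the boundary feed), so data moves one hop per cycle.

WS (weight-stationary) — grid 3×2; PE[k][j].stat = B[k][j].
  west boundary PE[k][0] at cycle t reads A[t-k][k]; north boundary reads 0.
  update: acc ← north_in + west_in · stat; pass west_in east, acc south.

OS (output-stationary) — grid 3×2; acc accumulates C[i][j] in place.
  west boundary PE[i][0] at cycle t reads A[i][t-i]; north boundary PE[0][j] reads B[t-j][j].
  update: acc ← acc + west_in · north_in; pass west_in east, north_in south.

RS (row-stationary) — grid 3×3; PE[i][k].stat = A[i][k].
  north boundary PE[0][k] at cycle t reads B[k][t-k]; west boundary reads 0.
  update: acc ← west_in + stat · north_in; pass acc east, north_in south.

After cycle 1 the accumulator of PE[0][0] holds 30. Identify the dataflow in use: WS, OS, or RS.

— WS: 3×2; PE[0][0] trace:
  @0  [0,0]  acc 42  |  →7  ↓42
  @1  [0,0]  acc 30  |  →5  ↓30
— OS: 3×2; PE[0][0] trace:
  @0  [0,0]  acc 42  |  →7  ↓6
  @1  [0,0]  acc 45  |  →1  ↓3
— RS: 3×3; PE[0][0] trace:
  @0  [0,0]  acc 42  |  →42  ↓6
  @1  [0,0]  acc 56  |  →56  ↓8

dataflow = WS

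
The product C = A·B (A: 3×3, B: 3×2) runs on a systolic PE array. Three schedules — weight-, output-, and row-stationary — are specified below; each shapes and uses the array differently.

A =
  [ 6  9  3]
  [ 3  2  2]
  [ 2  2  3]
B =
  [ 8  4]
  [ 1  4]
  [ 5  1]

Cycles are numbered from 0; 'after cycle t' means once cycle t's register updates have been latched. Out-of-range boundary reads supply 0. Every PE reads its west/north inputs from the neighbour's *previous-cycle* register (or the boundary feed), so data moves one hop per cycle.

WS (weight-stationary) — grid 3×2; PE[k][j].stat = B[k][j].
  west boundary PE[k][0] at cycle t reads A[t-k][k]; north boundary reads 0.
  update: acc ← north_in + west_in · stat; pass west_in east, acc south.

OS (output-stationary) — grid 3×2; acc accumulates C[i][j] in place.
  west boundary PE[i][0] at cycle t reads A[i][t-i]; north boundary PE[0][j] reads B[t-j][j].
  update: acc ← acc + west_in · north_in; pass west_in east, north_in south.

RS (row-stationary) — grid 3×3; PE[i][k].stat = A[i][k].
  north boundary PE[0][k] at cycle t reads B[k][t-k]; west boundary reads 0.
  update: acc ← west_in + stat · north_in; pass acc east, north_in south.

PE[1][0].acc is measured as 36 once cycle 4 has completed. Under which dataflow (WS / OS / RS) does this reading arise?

Under WS (3×2), PE[1][0]:
  cycle 0: PE[1][0] → acc 0, east 0, south 0
  cycle 1: PE[1][0] → acc 57, east 9, south 57
  cycle 2: PE[1][0] → acc 26, east 2, south 26
  cycle 3: PE[1][0] → acc 18, east 2, south 18
  cycle 4: PE[1][0] → acc 0, east 0, south 0
Under OS (3×2), PE[1][0]:
  cycle 0: PE[1][0] → acc 0, east 0, south 0
  cycle 1: PE[1][0] → acc 24, east 3, south 8
  cycle 2: PE[1][0] → acc 26, east 2, south 1
  cycle 3: PE[1][0] → acc 36, east 2, south 5
  cycle 4: PE[1][0] → acc 36, east 0, south 0
Under RS (3×3), PE[1][0]:
  cycle 0: PE[1][0] → acc 0, east 0, south 0
  cycle 1: PE[1][0] → acc 24, east 24, south 8
  cycle 2: PE[1][0] → acc 12, east 12, south 4
  cycle 3: PE[1][0] → acc 0, east 0, south 0
  cycle 4: PE[1][0] → acc 0, east 0, south 0

dataflow = OS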